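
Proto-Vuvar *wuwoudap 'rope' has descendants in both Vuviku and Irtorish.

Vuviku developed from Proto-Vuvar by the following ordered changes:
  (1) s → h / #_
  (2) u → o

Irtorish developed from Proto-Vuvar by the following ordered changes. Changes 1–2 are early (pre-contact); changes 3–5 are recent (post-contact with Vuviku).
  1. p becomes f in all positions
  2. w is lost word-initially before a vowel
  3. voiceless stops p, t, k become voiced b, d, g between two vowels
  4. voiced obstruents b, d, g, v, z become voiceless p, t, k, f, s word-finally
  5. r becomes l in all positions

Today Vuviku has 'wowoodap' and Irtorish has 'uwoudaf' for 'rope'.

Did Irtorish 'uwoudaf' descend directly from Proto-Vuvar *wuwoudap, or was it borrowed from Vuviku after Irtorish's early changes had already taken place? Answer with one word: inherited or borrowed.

If inherited, *wuwoudap would pass through all of Irtorish's changes:
Irtorish: *wuwoudap
  wuwoudap → wuwoudaf   [unconditioned shift]
  wuwoudaf → uwoudaf   [glide loss]
  uwoudaf (rule 3 does not apply)
  uwoudaf (rule 4 does not apply)
  uwoudaf (rule 5 does not apply)
  giving Irtorish uwoudaf.
If borrowed from Vuviku 'wowoodap' after the early changes, it would undergo only the recent ones:
  rule 3 (intervocalic voicing): no change (wowoodap)
  rule 4 (final devoicing): no change (wowoodap)
  rule 5 (unconditioned shift): no change (wowoodap)
  ⇒ as a loan: wowoodap
Irtorish 'uwoudaf' matches the inherited outcome exactly, so it is an inherited cognate, not a loan.

inherited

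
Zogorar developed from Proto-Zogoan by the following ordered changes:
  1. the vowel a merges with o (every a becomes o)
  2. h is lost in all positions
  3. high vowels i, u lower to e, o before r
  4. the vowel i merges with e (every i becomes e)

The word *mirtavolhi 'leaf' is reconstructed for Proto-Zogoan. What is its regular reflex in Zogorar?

Zogorar: start from *mirtavolhi.
  rule 1 (vowel merger): mirtavolhi → mirtovolhi
  rule 2 (h-loss): mirtovolhi → mirtovoli
  rule 3 (pre-rhotic lowering): mirtovoli → mertovoli
  rule 4 (vowel merger): mertovoli → mertovole
  ⇒ Zogorar mertovole

mertovole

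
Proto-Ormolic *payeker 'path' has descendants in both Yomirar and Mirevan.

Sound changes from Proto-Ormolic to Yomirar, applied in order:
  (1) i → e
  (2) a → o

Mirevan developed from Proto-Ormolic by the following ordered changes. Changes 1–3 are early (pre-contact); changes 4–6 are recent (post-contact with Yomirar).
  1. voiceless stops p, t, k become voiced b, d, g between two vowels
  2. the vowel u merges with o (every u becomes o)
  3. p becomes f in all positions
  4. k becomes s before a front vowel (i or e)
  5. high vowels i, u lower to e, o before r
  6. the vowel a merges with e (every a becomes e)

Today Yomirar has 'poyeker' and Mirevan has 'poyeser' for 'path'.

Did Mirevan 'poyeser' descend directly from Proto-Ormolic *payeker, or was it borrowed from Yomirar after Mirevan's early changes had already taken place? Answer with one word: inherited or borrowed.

borrowed

If inherited, *payeker would pass through all of Mirevan's changes:
Mirevan: start from *payeker.
  rule 1 (intervocalic voicing): payeker → payeger
  rule 2: no change — payeger
  rule 3 (unconditioned shift): payeger → fayeger
  rule 4: no change — fayeger
  rule 5: no change — fayeger
  rule 6 (vowel merger): fayeger → feyeger
  ⇒ Mirevan feyeger
If borrowed from Yomirar 'poyeker' after the early changes, it would undergo only the recent ones:
  rule 4 (palatalisation): poyeker → poyeser
  rule 5 (pre-rhotic lowering): no change (poyeser)
  rule 6 (vowel merger): no change (poyeser)
  ⇒ as a loan: poyeser
Mirevan 'poyeser' matches the loan outcome 'poyeser', not the inherited 'feyeger' — it skipped the early Mirevan changes, so it was borrowed from Yomirar.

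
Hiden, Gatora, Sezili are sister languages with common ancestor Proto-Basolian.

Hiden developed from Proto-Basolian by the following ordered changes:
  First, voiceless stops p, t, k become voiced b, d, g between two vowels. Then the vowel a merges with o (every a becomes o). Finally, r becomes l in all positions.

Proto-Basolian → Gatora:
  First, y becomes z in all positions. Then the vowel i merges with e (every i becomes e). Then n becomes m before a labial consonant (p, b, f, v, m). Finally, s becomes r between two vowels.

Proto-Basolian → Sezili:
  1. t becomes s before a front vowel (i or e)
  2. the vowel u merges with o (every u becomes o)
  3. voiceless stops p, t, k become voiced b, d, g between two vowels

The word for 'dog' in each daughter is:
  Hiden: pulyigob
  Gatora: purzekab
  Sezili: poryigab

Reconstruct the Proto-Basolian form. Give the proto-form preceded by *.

Position 2: Hiden has u, Gatora has u, Sezili has o. Hiden preserves u here (none of its changes turn any other segment into u), so the proto-segment is *u.
Position 6: Hiden has g, Gatora has k, Sezili has g. Gatora preserves k here (none of its changes turn any other segment into k), so the proto-segment is *k.
Position 4: Hiden has y, Gatora has z, Sezili has y. Hiden preserves y here (none of its changes turn any other segment into y), so the proto-segment is *y.
This points to *puryikab. Verify forward in each daughter:
Hiden: *puryikab
  puryikab → puryigab   [intervocalic voicing]
  puryigab → puryigob   [vowel merger]
  puryigob → pulyigob   [unconditioned shift]
  giving Hiden pulyigob.
Gatora: *puryikab
  puryikab → purzikab   [unconditioned shift]
  purzikab → purzekab   [vowel merger]
  purzekab (rule 3 does not apply)
  purzekab (rule 4 does not apply)
  giving Gatora purzekab.
Sezili: *puryikab
  puryikab (rule 1 does not apply)
  puryikab → poryikab   [vowel merger]
  poryikab → poryigab   [intervocalic voicing]
  giving Sezili poryigab.
No other proto-form is consistent with every reflex, so the reconstruction is *puryikab.

*puryikab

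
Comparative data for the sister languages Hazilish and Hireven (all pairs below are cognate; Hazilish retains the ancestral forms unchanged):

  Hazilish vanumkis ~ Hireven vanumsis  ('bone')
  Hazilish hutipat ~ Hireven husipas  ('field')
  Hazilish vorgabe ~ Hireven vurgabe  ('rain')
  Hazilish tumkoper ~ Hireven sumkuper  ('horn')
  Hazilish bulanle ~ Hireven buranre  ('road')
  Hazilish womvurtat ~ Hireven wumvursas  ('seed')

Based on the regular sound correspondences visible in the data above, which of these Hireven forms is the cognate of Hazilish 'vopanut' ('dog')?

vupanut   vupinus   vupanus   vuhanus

tumkoper ~ sumkuper — Hazilish o corresponds to Hireven u after a consonant, before a labial obstruent.
hutipat ~ husipas, womvurtat ~ wumvursas — Hazilish t corresponds to Hireven s word-finally.
Applying these to Hazilish 'vopanut':
  vopanut → vupanut   (o→u after a consonant, before a labial obstruent)
  vupanut → vupanus   (t→s word-finally)
So the Hireven cognate is 'vupanus'.

vupanus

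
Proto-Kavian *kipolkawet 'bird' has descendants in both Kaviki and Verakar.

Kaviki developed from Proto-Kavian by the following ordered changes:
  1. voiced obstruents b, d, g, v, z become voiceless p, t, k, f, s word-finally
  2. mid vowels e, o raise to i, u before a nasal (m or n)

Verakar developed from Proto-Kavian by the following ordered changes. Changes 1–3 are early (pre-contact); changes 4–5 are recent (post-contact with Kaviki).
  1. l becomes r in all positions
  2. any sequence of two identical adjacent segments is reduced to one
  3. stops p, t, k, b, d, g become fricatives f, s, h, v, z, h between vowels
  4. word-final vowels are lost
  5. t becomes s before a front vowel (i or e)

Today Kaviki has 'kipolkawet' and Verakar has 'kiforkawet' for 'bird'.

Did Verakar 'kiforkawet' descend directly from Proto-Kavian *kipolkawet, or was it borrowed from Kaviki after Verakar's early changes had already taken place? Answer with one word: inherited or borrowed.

If inherited, *kipolkawet would pass through all of Verakar's changes:
Verakar: *kipolkawet > kiporkawet > kiforkawet  (by unconditioned shift, intervocalic lenition)
If borrowed from Kaviki 'kipolkawet' after the early changes, it would undergo only the recent ones:
  rule 4 (apocope): no change (kipolkawet)
  rule 5 (palatalisation): no change (kipolkawet)
  ⇒ as a loan: kipolkawet
Verakar 'kiforkawet' matches the inherited outcome exactly, so it is an inherited cognate, not a loan.

inherited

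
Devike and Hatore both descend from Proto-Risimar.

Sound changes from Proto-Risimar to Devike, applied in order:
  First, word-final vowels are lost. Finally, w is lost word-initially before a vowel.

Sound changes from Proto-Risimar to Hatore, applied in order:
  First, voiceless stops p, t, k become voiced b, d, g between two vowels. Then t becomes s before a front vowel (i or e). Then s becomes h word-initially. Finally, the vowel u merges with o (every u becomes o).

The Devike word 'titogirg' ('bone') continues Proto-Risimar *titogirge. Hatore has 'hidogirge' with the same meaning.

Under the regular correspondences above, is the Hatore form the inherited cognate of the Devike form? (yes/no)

Derive the expected Hatore reflex of *titogirge:
Hatore: *titogirge
  titogirge → tidogirge   [intervocalic voicing]
  tidogirge → sidogirge   [palatalisation]
  sidogirge → hidogirge   [debuccalisation]
  hidogirge (rule 4 does not apply)
  giving Hatore hidogirge.
Hatore 'hidogirge' matches the regular reflex exactly, so the pair is cognate.

yes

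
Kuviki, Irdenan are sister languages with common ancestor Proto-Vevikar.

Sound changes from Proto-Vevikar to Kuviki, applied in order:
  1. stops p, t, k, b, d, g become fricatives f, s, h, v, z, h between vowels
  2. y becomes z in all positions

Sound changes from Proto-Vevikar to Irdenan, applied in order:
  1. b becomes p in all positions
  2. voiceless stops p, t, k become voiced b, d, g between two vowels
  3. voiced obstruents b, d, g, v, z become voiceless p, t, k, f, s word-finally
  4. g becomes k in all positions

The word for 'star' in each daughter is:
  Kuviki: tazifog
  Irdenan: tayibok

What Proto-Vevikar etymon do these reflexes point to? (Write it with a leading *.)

*tayipog

Position 7: Kuviki has g, Irdenan has k. Kuviki preserves g here (none of its changes turn any other segment into g), so the proto-segment is *g.
Position 5: Kuviki has f, Irdenan has b. Taking the neighbouring segments as reconstructed: Kuviki f could go back to *p or *f; Irdenan b could go back to *p or *b — the one source consistent with every daughter is *p.
Position 3: Kuviki has z, Irdenan has y. Irdenan preserves y here (none of its changes turn any other segment into y), so the proto-segment is *y.
The remaining positions agree across the daughters. Check the candidate against every language:
Kuviki: *tayipog > tayifog > tazifog  (by intervocalic lenition, unconditioned shift)
Irdenan: *tayipog
  tayipog (rule 1 does not apply)
  tayipog → tayibog   [intervocalic voicing]
  tayibog → tayibok   [final devoicing]
  tayibok (rule 4 does not apply)
  giving Irdenan tayibok.
No other proto-form is consistent with every reflex, so the reconstruction is *tayipog.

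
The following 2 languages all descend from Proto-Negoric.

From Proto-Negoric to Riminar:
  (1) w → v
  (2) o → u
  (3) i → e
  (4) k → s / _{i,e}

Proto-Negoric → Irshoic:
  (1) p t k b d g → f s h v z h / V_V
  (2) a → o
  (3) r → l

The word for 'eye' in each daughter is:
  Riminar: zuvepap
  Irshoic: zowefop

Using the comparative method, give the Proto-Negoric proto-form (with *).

Position 6: Riminar has a, Irshoic has o. Riminar preserves a here (none of its changes turn any other segment into a), so the proto-segment is *a.
Position 2: Riminar has u, Irshoic has o. Taking the neighbouring segments as reconstructed: Riminar u could go back to *o or *u; Irshoic o could go back to *a or *o — the one source consistent with every daughter is *o.
This points to *zowepap. Verify forward in each daughter:
Riminar: start from *zowepap.
  rule 1 (unconditioned shift): zowepap → zovepap
  rule 2 (vowel merger): zovepap → zuvepap
  rule 3: no change — zuvepap
  rule 4: no change — zuvepap
  ⇒ Riminar zuvepap
Irshoic: start from *zowepap.
  rule 1 (intervocalic lenition): zowepap → zowefap
  rule 2 (vowel merger): zowefap → zowefop
  rule 3: no change — zowefop
  ⇒ Irshoic zowefop
No other proto-form is consistent with every reflex, so the reconstruction is *zowepap.

*zowepap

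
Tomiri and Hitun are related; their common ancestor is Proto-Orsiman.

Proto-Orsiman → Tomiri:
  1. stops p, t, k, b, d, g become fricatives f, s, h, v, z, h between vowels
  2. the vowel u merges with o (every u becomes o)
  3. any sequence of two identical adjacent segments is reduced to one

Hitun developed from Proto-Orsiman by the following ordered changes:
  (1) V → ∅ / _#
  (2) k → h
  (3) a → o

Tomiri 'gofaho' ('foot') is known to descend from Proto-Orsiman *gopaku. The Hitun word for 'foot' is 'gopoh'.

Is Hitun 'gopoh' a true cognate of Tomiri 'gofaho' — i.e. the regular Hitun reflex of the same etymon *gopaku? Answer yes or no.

yes

Derive the expected Hitun reflex of *gopaku:
Hitun: *gopaku > gopak > gopah > gopoh  (by apocope, unconditioned shift, vowel merger)
Hitun 'gopoh' matches the regular reflex exactly, so the pair is cognate.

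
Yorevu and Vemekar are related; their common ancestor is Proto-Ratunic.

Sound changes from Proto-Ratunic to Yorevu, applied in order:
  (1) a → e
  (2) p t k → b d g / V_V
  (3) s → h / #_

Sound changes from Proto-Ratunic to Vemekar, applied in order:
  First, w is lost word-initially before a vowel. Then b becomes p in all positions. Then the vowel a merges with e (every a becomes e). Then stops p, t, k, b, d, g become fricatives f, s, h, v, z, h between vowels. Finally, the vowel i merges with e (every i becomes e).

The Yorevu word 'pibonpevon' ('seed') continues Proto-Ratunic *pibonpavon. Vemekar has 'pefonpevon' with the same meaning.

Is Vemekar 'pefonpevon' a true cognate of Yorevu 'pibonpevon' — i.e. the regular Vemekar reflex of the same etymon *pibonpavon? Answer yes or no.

yes

Derive the expected Vemekar reflex of *pibonpavon:
Vemekar: *pibonpavon > piponpavon > piponpevon > pifonpevon > pefonpevon  (by unconditioned shift, vowel merger, intervocalic lenition, vowel merger)
Vemekar 'pefonpevon' matches the regular reflex exactly, so the pair is cognate.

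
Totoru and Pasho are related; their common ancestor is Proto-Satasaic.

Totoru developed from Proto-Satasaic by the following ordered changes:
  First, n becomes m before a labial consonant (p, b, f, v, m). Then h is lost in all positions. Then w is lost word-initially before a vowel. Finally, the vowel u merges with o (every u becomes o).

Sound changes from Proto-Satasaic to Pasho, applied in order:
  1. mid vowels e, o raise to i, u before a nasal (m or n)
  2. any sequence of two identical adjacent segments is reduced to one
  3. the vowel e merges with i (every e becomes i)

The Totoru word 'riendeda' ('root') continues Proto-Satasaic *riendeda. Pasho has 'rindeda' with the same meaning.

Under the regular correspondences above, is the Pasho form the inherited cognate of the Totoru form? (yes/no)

Derive the expected Pasho reflex of *riendeda:
Pasho: *riendeda
  riendeda → riindeda   [pre-nasal raising]
  riindeda → rindeda   [degemination]
  rindeda → rindida   [vowel merger]
  giving Pasho rindida.
The regular Pasho reflex would be 'rindida', but the attested form is 'rindeda'. The correspondence is irregular, so they are not cognates (the Pasho form has a different source).

no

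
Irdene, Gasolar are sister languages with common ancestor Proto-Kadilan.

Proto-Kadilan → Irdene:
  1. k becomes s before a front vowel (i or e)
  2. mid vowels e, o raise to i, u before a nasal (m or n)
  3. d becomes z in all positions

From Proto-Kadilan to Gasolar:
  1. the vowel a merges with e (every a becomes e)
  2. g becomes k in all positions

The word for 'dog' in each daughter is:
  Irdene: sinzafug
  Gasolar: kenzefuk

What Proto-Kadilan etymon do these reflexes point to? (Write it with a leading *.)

*kenzafug

Position 2: Irdene has i, Gasolar has e. Taking the neighbouring segments as reconstructed: Irdene i could go back to *e or *i; Gasolar e could go back to *a or *e — the one source consistent with every daughter is *e.
Position 5: Irdene has a, Gasolar has e. Irdene preserves a here (none of its changes turn any other segment into a), so the proto-segment is *a.
Position 1: Irdene has s, Gasolar has k. Taking the neighbouring segments as reconstructed: Irdene s could go back to *k or *s; Gasolar k could go back to *k or *g — the one source consistent with every daughter is *k.
Continuing position by position gives *kenzafug; check it forward:
Irdene: start from *kenzafug.
  rule 1 (palatalisation): kenzafug → senzafug
  rule 2 (pre-nasal raising): senzafug → sinzafug
  rule 3: no change — sinzafug
  ⇒ Irdene sinzafug
Gasolar: *kenzafug > kenzefug > kenzefuk  (by vowel merger, unconditioned shift)
*kenzafug is the unique common source.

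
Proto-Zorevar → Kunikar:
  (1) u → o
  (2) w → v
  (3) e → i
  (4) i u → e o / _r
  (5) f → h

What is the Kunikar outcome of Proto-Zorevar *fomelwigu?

homilvigo

Kunikar: *fomelwigu > fomelwigo > fomelvigo > fomilvigo > homilvigo  (by vowel merger, unconditioned shift, vowel merger, unconditioned shift)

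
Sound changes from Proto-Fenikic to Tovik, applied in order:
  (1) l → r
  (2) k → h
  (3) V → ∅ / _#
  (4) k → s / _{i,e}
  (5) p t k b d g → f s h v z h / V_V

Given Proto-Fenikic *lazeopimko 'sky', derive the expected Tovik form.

Tovik: start from *lazeopimko.
  rule 1 (unconditioned shift): lazeopimko → razeopimko
  rule 2 (unconditioned shift): razeopimko → razeopimho
  rule 3 (apocope): razeopimho → razeopimh
  rule 4: no change — razeopimh
  rule 5 (intervocalic lenition): razeopimh → razeofimh
  ⇒ Tovik razeofimh

razeofimh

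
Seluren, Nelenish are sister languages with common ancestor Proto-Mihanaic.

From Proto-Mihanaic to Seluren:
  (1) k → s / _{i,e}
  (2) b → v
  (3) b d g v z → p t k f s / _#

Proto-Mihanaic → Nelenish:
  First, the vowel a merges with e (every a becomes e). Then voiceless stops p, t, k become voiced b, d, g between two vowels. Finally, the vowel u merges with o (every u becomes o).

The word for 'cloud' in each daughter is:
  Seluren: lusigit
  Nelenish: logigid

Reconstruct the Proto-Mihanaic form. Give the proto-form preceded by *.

*lukigid

Position 3: Seluren has s, Nelenish has g. Taking the neighbouring segments as reconstructed: Seluren s could go back to *k or *s; Nelenish g could go back to *k or *g — the one source consistent with every daughter is *k.
Position 2: Seluren has u, Nelenish has o. Seluren preserves u here (none of its changes turn any other segment into u), so the proto-segment is *u.
Verify the candidate proto-form against each daughter:
Seluren: start from *lukigid.
  rule 1 (palatalisation): lukigid → lusigid
  rule 2: no change — lusigid
  rule 3 (final devoicing): lusigid → lusigit
  ⇒ Seluren lusigit
Nelenish: *lukigid > lugigid > logigid  (by intervocalic voicing, vowel merger)
Only *lukigid yields all of Seluren lusigit, Nelenish logigid.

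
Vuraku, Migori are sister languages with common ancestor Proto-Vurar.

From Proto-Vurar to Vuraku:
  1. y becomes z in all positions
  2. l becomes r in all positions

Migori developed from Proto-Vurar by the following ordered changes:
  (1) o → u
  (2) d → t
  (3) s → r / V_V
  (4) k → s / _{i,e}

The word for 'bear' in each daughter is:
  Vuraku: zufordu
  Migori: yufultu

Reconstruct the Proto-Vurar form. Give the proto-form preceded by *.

Position 6: Vuraku has d, Migori has t. Vuraku preserves d here (none of its changes turn any other segment into d), so the proto-segment is *d.
Position 1: Vuraku has z, Migori has y. Migori preserves y here (none of its changes turn any other segment into y), so the proto-segment is *y.
Position 4: Vuraku has o, Migori has u. Vuraku preserves o here (none of its changes turn any other segment into o), so the proto-segment is *o.
This points to *yufoldu. Verify forward in each daughter:
Vuraku: start from *yufoldu.
  rule 1 (unconditioned shift): yufoldu → zufoldu
  rule 2 (unconditioned shift): zufoldu → zufordu
  ⇒ Vuraku zufordu
Migori: *yufoldu
  yufoldu → yufuldu   [vowel merger]
  yufuldu → yufultu   [unconditioned shift]
  yufultu (rule 3 does not apply)
  yufultu (rule 4 does not apply)
  giving Migori yufultu.
*yufoldu is the unique common source.

*yufoldu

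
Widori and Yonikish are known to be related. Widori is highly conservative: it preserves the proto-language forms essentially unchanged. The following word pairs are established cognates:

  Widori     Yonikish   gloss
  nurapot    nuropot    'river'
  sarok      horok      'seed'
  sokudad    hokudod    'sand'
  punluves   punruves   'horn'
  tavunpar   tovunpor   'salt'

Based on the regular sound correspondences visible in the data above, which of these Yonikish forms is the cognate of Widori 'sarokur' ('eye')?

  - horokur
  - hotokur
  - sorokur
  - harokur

horokur

sarok ~ horok — Widori s corresponds to Yonikish h word-initially before a back vowel.
sarok ~ horok, tavunpar ~ tovunpor — Widori a corresponds to Yonikish o after a consonant, before r.
Applying these to Widori 'sarokur':
  sarokur → harokur   (s→h word-initially before a back vowel)
  harokur → horokur   (a→o after a consonant, before r)
So the Yonikish cognate is 'horokur'.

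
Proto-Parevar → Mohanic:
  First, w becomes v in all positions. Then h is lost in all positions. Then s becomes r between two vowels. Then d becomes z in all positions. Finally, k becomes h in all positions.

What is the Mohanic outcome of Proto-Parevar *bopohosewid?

Mohanic: *bopohosewid > bopohosevid > bopoosevid > bopoorevid > bopooreviz  (by unconditioned shift, h-loss, rhotacism, unconditioned shift)

bopooreviz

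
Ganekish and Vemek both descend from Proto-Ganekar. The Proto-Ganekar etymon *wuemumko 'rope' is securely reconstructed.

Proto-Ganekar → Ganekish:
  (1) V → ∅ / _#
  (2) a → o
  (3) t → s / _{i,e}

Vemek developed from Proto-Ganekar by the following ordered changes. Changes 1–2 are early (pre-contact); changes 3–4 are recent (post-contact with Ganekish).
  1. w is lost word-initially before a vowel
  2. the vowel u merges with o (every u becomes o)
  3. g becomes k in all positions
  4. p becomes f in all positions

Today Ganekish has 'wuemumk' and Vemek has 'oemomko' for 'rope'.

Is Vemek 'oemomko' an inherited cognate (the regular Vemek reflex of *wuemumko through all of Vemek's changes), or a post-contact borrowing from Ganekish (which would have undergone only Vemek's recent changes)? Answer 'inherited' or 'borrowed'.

inherited

If inherited, *wuemumko would pass through all of Vemek's changes:
Vemek: start from *wuemumko.
  rule 1 (glide loss): wuemumko → uemumko
  rule 2 (vowel merger): uemumko → oemomko
  rule 3: no change — oemomko
  rule 4: no change — oemomko
  ⇒ Vemek oemomko
If borrowed from Ganekish 'wuemumk' after the early changes, it would undergo only the recent ones:
  rule 3 (unconditioned shift): no change (wuemumk)
  rule 4 (unconditioned shift): no change (wuemumk)
  ⇒ as a loan: wuemumk
Vemek 'oemomko' matches the inherited outcome exactly, so it is an inherited cognate, not a loan.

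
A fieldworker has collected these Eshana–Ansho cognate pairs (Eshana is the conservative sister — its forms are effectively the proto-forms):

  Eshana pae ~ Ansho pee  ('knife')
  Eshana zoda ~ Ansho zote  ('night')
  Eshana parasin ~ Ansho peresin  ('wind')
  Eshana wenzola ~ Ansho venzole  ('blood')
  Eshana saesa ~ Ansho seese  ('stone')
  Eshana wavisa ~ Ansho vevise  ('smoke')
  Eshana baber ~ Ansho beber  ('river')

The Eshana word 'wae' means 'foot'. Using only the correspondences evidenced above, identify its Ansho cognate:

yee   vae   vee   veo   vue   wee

wavisa ~ vevise — Eshana w corresponds to Ansho v word-initially before a back vowel.
pae ~ pee, saesa ~ seese — Eshana a corresponds to Ansho e after a consonant, before a front vowel.
Applying these to Eshana 'wae':
  wae → vae   (w→v word-initially before a back vowel)
  vae → vee   (a→e after a consonant, before a front vowel)
So the Ansho cognate is 'vee'.

vee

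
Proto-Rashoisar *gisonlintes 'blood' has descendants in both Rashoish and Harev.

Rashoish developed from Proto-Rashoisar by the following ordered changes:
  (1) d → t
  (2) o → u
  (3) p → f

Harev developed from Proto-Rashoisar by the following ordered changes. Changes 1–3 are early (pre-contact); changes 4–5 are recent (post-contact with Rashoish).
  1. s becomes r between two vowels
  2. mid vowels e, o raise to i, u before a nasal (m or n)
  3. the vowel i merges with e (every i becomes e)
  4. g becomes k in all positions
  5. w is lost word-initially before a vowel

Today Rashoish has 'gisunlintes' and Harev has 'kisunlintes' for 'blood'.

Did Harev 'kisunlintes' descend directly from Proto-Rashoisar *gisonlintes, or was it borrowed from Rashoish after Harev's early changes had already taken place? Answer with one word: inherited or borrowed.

borrowed

If inherited, *gisonlintes would pass through all of Harev's changes:
Harev: *gisonlintes > gironlintes > girunlintes > gerunlentes > kerunlentes  (by rhotacism, pre-nasal raising, vowel merger, unconditioned shift)
If borrowed from Rashoish 'gisunlintes' after the early changes, it would undergo only the recent ones:
  rule 4 (unconditioned shift): gisunlintes → kisunlintes
  rule 5 (glide loss): no change (kisunlintes)
  ⇒ as a loan: kisunlintes
Harev 'kisunlintes' matches the loan outcome 'kisunlintes', not the inherited 'kerunlentes' — it skipped the early Harev changes, so it was borrowed from Rashoish.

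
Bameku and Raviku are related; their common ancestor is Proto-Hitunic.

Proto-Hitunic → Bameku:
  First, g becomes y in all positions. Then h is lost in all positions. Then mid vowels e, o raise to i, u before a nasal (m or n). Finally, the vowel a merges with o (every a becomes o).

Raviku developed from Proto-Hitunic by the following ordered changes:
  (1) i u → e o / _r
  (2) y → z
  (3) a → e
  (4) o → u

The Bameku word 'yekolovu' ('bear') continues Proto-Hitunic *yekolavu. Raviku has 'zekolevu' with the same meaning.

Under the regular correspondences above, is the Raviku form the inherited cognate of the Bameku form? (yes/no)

Derive the expected Raviku reflex of *yekolavu:
Raviku: *yekolavu
  yekolavu (rule 1 does not apply)
  yekolavu → zekolavu   [unconditioned shift]
  zekolavu → zekolevu   [vowel merger]
  zekolevu → zekulevu   [vowel merger]
  giving Raviku zekulevu.
The regular Raviku reflex would be 'zekulevu', but the attested form is 'zekolevu'. The correspondence is irregular, so they are not cognates (the Raviku form has a different source).

no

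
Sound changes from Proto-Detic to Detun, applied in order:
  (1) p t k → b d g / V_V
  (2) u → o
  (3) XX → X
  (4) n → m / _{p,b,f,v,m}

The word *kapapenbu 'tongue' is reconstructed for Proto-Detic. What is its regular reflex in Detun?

kababembo

Detun: *kapapenbu > kababenbu > kababenbo > kababembo  (by intervocalic voicing, vowel merger, nasal place assimilation)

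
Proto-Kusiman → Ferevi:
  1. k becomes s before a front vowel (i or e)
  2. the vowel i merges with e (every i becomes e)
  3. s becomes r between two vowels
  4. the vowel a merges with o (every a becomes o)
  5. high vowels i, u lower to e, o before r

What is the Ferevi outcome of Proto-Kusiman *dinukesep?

Ferevi: *dinukesep
  dinukesep → dinusesep   [palatalisation]
  dinusesep → denusesep   [vowel merger]
  denusesep → denurerep   [rhotacism]
  denurerep (rule 4 does not apply)
  denurerep → denorerep   [pre-rhotic lowering]
  giving Ferevi denorerep.

denorerep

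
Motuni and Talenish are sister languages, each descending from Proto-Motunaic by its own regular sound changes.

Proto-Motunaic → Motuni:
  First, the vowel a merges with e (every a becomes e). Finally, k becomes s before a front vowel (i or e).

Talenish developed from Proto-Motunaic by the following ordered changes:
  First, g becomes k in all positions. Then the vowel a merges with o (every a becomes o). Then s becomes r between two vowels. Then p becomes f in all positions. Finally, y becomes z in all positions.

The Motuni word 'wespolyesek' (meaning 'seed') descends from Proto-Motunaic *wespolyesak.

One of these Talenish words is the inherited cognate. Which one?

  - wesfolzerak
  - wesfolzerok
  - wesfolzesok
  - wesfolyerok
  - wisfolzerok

Talenish: *wespolyesak
  wespolyesak (rule 1 does not apply)
  wespolyesak → wespolyesok   [vowel merger]
  wespolyesok → wespolyerok   [rhotacism]
  wespolyerok → wesfolyerok   [unconditioned shift]
  wesfolyerok → wesfolzerok   [unconditioned shift]
  giving Talenish wesfolzerok.

wesfolzerok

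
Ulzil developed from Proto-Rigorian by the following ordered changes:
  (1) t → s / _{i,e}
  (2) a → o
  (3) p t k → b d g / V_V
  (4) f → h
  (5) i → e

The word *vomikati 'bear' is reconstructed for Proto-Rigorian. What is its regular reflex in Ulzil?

Ulzil: *vomikati > vomikasi > vomikosi > vomigosi > vomegose  (by palatalisation, vowel merger, intervocalic voicing, vowel merger)

vomegose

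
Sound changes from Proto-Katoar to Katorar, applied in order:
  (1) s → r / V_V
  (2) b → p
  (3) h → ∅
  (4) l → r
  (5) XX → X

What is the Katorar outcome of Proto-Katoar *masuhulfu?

Katorar: start from *masuhulfu.
  rule 1 (rhotacism): masuhulfu → maruhulfu
  rule 2: no change — maruhulfu
  rule 3 (h-loss): maruhulfu → maruulfu
  rule 4 (unconditioned shift): maruulfu → maruurfu
  rule 5 (degemination): maruurfu → marurfu
  ⇒ Katorar marurfu

marurfu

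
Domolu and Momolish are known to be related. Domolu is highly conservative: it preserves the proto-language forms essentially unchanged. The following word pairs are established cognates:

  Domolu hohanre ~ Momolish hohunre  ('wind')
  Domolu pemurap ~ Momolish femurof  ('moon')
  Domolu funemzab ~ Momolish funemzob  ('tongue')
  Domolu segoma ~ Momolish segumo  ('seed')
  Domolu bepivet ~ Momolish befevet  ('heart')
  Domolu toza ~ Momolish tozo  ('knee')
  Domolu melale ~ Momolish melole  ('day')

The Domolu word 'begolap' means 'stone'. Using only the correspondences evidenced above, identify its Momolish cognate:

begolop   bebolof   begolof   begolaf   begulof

pemurap ~ femurof — Domolu a corresponds to Momolish o after a consonant, before a labial obstruent.
pemurap ~ femurof — Domolu p corresponds to Momolish f word-finally.
Applying these to Domolu 'begolap':
  begolap → begolop   (a→o after a consonant, before a labial obstruent)
  begolop → begolof   (p→f word-finally)
So the Momolish cognate is 'begolof'.

begolof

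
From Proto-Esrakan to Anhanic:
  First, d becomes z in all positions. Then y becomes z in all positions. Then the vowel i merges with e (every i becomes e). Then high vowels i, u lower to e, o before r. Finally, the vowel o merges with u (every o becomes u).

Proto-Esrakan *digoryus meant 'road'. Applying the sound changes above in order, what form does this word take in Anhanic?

zegurzus

Anhanic: *digoryus
  digoryus → zigoryus   [unconditioned shift]
  zigoryus → zigorzus   [unconditioned shift]
  zigorzus → zegorzus   [vowel merger]
  zegorzus (rule 4 does not apply)
  zegorzus → zegurzus   [vowel merger]
  giving Anhanic zegurzus.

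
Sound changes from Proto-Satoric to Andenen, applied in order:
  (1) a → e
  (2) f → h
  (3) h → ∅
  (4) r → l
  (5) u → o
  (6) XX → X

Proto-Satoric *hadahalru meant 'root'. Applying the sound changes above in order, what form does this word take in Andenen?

edelo

Andenen: *hadahalru
  hadahalru → hedehelru   [vowel merger]
  hedehelru (rule 2 does not apply)
  hedehelru → edeelru   [h-loss]
  edeelru → edeellu   [unconditioned shift]
  edeellu → edeello   [vowel merger]
  edeello → edelo   [degemination]
  giving Andenen edelo.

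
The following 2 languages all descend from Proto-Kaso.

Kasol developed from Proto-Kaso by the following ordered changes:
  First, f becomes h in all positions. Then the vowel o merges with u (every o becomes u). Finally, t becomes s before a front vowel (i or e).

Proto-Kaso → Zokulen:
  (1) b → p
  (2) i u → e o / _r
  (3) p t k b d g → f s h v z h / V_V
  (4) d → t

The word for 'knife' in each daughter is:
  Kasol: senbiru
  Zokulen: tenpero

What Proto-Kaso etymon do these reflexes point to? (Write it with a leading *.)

Position 1: Kasol has s, Zokulen has t. Taking the neighbouring segments as reconstructed: Kasol s could go back to *t or *s; Zokulen t could go back to *t or *d — the one source consistent with every daughter is *t.
Position 7: Kasol has u, Zokulen has o. Taking the neighbouring segments as reconstructed: Kasol u could go back to *o or *u; Zokulen o can only go back to *o — the one source consistent with every daughter is *o.
Position 4: Kasol has b, Zokulen has p. Kasol preserves b here (none of its changes turn any other segment into b), so the proto-segment is *b.
This points to *tenbiro. Verify forward in each daughter:
Kasol: *tenbiro
  tenbiro (rule 1 does not apply)
  tenbiro → tenbiru   [vowel merger]
  tenbiru → senbiru   [palatalisation]
  giving Kasol senbiru.
Zokulen: *tenbiro > tenpiro > tenpero  (by unconditioned shift, pre-rhotic lowering)
Only *tenbiro yields all of Kasol senbiru, Zokulen tenpero.

*tenbiro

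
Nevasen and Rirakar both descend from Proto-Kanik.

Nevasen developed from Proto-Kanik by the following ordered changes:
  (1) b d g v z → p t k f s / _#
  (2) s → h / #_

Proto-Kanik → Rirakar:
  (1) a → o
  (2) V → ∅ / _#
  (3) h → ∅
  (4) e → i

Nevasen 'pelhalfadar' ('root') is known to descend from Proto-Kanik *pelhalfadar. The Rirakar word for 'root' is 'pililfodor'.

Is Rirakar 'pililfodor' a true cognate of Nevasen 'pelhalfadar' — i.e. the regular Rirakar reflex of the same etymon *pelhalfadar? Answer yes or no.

Derive the expected Rirakar reflex of *pelhalfadar:
Rirakar: start from *pelhalfadar.
  rule 1 (vowel merger): pelhalfadar → pelholfodor
  rule 2: no change — pelholfodor
  rule 3 (h-loss): pelholfodor → pelolfodor
  rule 4 (vowel merger): pelolfodor → pilolfodor
  ⇒ Rirakar pilolfodor
The regular Rirakar reflex would be 'pilolfodor', but the attested form is 'pililfodor'. The correspondence is irregular, so they are not cognates (the Rirakar form has a different source).

no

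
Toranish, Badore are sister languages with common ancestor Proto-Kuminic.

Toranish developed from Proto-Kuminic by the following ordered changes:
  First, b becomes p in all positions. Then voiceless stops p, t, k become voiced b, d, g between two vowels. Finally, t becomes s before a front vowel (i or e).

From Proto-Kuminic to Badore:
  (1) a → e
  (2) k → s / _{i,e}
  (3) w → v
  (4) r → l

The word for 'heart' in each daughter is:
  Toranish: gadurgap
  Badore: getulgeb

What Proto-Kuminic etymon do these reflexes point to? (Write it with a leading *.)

*gaturgab

Position 3: Toranish has d, Badore has t. Badore preserves t here (none of its changes turn any other segment into t), so the proto-segment is *t.
Position 7: Toranish has a, Badore has e. Toranish preserves a here (none of its changes turn any other segment into a), so the proto-segment is *a.
Continuing position by position gives *gaturgab; check it forward:
Toranish: *gaturgab
  gaturgab → gaturgap   [unconditioned shift]
  gaturgap → gadurgap   [intervocalic voicing]
  gadurgap (rule 3 does not apply)
  giving Toranish gadurgap.
Badore: *gaturgab
  gaturgab → geturgeb   [vowel merger]
  geturgeb (rule 2 does not apply)
  geturgeb (rule 3 does not apply)
  geturgeb → getulgeb   [unconditioned shift]
  giving Badore getulgeb.
No other proto-form is consistent with every reflex, so the reconstruction is *gaturgab.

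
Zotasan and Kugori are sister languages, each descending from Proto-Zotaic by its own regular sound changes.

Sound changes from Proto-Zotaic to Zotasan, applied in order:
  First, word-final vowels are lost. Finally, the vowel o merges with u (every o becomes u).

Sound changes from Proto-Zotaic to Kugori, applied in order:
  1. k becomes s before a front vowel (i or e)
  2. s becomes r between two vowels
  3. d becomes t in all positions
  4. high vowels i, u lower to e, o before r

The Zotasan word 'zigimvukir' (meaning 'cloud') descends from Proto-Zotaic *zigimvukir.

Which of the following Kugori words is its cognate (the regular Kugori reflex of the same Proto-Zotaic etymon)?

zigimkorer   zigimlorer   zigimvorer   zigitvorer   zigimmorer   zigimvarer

Kugori: start from *zigimvukir.
  rule 1 (palatalisation): zigimvukir → zigimvusir
  rule 2 (rhotacism): zigimvusir → zigimvurir
  rule 3: no change — zigimvurir
  rule 4 (pre-rhotic lowering): zigimvurir → zigimvorer
  ⇒ Kugori zigimvorer

zigimvorer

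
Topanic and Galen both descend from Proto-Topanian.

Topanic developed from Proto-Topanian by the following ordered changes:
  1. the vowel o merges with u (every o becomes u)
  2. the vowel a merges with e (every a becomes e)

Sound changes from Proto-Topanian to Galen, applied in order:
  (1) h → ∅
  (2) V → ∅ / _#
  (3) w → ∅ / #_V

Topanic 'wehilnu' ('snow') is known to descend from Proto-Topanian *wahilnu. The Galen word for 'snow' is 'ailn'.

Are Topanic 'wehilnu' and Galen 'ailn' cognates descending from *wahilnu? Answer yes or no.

yes

Derive the expected Galen reflex of *wahilnu:
Galen: *wahilnu > wailnu > wailn > ailn  (by h-loss, apocope, glide loss)
Galen 'ailn' matches the regular reflex exactly, so the pair is cognate.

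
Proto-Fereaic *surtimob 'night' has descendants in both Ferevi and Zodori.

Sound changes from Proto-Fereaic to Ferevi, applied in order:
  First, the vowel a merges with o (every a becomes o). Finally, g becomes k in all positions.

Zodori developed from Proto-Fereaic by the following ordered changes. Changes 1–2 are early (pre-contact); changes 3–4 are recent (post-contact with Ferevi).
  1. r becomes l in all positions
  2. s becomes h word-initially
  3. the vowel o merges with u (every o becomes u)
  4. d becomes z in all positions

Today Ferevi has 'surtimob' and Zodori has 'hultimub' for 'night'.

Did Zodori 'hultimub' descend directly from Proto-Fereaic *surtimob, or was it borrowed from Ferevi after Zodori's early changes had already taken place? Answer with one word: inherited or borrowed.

If inherited, *surtimob would pass through all of Zodori's changes:
Zodori: start from *surtimob.
  rule 1 (unconditioned shift): surtimob → sultimob
  rule 2 (debuccalisation): sultimob → hultimob
  rule 3 (vowel merger): hultimob → hultimub
  rule 4: no change — hultimub
  ⇒ Zodori hultimub
If borrowed from Ferevi 'surtimob' after the early changes, it would undergo only the recent ones:
  rule 3 (vowel merger): surtimob → surtimub
  rule 4 (unconditioned shift): no change (surtimub)
  ⇒ as a loan: surtimub
Zodori 'hultimub' matches the inherited outcome exactly, so it is an inherited cognate, not a loan.

inherited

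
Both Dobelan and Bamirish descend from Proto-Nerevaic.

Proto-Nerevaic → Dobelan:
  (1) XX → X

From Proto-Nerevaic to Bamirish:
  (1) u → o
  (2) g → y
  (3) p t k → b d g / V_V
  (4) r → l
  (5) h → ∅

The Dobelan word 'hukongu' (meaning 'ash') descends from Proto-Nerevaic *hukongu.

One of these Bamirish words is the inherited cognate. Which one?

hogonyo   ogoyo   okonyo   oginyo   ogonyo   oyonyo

Bamirish: start from *hukongu.
  rule 1 (vowel merger): hukongu → hokongo
  rule 2 (unconditioned shift): hokongo → hokonyo
  rule 3 (intervocalic voicing): hokonyo → hogonyo
  rule 4: no change — hogonyo
  rule 5 (h-loss): hogonyo → ogonyo
  ⇒ Bamirish ogonyo

ogonyo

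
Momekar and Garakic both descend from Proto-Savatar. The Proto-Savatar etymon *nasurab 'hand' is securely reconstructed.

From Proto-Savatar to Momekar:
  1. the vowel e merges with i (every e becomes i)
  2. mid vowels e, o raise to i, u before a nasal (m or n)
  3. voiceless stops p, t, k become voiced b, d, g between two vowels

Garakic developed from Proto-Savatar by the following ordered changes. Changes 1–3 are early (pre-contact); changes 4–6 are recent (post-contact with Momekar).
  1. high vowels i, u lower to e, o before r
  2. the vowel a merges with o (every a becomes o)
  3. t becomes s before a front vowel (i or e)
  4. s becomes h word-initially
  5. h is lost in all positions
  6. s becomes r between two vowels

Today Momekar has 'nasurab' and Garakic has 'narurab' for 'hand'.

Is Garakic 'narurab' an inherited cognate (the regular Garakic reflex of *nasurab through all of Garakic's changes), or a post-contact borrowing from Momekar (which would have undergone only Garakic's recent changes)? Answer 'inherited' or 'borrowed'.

borrowed

If inherited, *nasurab would pass through all of Garakic's changes:
Garakic: start from *nasurab.
  rule 1 (pre-rhotic lowering): nasurab → nasorab
  rule 2 (vowel merger): nasorab → nosorob
  rule 3: no change — nosorob
  rule 4: no change — nosorob
  rule 5: no change — nosorob
  rule 6 (rhotacism): nosorob → nororob
  ⇒ Garakic nororob
If borrowed from Momekar 'nasurab' after the early changes, it would undergo only the recent ones:
  rule 4 (debuccalisation): no change (nasurab)
  rule 5 (h-loss): no change (nasurab)
  rule 6 (rhotacism): nasurab → narurab
  ⇒ as a loan: narurab
Garakic 'narurab' matches the loan outcome 'narurab', not the inherited 'nororob' — it skipped the early Garakic changes, so it was borrowed from Momekar.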